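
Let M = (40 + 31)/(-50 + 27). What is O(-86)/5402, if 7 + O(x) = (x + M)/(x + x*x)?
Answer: -1178959/908238260 ≈ -0.0012981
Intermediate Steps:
M = -71/23 (M = 71/(-23) = 71*(-1/23) = -71/23 ≈ -3.0870)
O(x) = -7 + (-71/23 + x)/(x + x**2) (O(x) = -7 + (x - 71/23)/(x + x*x) = -7 + (-71/23 + x)/(x + x**2))
O(-86)/5402 = ((1/23)*(-71 - 161*(-86)**2 - 138*(-86))/(-86*(1 - 86)))/5402 = ((1/23)*(-1/86)*(-71 - 161*7396 + 11868)/(-85))*(1/5402) = ((1/23)*(-1/86)*(-1/85)*(-71 - 1190756 + 11868))*(1/5402) = ((1/23)*(-1/86)*(-1/85)*(-1178959))*(1/5402) = -1178959/168130*1/5402 = -1178959/908238260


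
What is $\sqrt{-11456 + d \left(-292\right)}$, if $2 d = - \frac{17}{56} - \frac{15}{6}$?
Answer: $\frac{i \sqrt{2165149}}{14} \approx 105.1 i$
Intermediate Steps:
$d = - \frac{157}{112}$ ($d = \frac{- \frac{17}{56} - \frac{15}{6}}{2} = \frac{\left(-17\right) \frac{1}{56} - \frac{5}{2}}{2} = \frac{- \frac{17}{56} - \frac{5}{2}}{2} = \frac{1}{2} \left(- \frac{157}{56}\right) = - \frac{157}{112} \approx -1.4018$)
$\sqrt{-11456 + d \left(-292\right)} = \sqrt{-11456 - - \frac{11461}{28}} = \sqrt{-11456 + \frac{11461}{28}} = \sqrt{- \frac{309307}{28}} = \frac{i \sqrt{2165149}}{14}$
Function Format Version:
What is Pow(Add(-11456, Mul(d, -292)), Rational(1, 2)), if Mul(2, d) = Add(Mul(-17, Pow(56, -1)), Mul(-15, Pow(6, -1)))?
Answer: Mul(Rational(1, 14), I, Pow(2165149, Rational(1, 2))) ≈ Mul(105.10, I)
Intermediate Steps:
d = Rational(-157, 112) (d = Mul(Rational(1, 2), Add(Mul(-17, Pow(56, -1)), Mul(-15, Pow(6, -1)))) = Mul(Rational(1, 2), Add(Mul(-17, Rational(1, 56)), Mul(-15, Rational(1, 6)))) = Mul(Rational(1, 2), Add(Rational(-17, 56), Rational(-5, 2))) = Mul(Rational(1, 2), Rational(-157, 56)) = Rational(-157, 112) ≈ -1.4018)
Pow(Add(-11456, Mul(d, -292)), Rational(1, 2)) = Pow(Add(-11456, Mul(Rational(-157, 112), -292)), Rational(1, 2)) = Pow(Add(-11456, Rational(11461, 28)), Rational(1, 2)) = Pow(Rational(-309307, 28), Rational(1, 2)) = Mul(Rational(1, 14), I, Pow(2165149, Rational(1, 2)))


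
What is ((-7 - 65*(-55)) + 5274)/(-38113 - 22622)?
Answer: -8842/60735 ≈ -0.14558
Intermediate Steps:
((-7 - 65*(-55)) + 5274)/(-38113 - 22622) = ((-7 + 3575) + 5274)/(-60735) = (3568 + 5274)*(-1/60735) = 8842*(-1/60735) = -8842/60735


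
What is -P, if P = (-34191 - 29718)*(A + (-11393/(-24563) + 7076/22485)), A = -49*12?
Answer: -6909028688965941/184099685 ≈ -3.7529e+7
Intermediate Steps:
A = -588
P = 6909028688965941/184099685 (P = (-34191 - 29718)*(-588 + (-11393/(-24563) + 7076/22485)) = -63909*(-588 + (-11393*(-1/24563) + 7076*(1/22485))) = -63909*(-588 + (11393/24563 + 7076/22485)) = -63909*(-588 + 429979393/552299055) = -63909*(-324321864947/552299055) = 6909028688965941/184099685 ≈ 3.7529e+7)
-P = -1*6909028688965941/184099685 = -6909028688965941/184099685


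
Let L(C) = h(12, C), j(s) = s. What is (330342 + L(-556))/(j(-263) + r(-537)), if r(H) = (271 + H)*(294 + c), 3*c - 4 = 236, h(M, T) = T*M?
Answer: -107890/33249 ≈ -3.2449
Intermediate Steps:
h(M, T) = M*T
L(C) = 12*C
c = 80 (c = 4/3 + (⅓)*236 = 4/3 + 236/3 = 80)
r(H) = 101354 + 374*H (r(H) = (271 + H)*(294 + 80) = (271 + H)*374 = 101354 + 374*H)
(330342 + L(-556))/(j(-263) + r(-537)) = (330342 + 12*(-556))/(-263 + (101354 + 374*(-537))) = (330342 - 6672)/(-263 + (101354 - 200838)) = 323670/(-263 - 99484) = 323670/(-99747) = 323670*(-1/99747) = -107890/33249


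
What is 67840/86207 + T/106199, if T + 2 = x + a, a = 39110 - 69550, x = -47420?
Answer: 28958278/538535129 ≈ 0.053772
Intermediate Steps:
a = -30440
T = -77862 (T = -2 + (-47420 - 30440) = -2 - 77860 = -77862)
67840/86207 + T/106199 = 67840/86207 - 77862/106199 = 28958278/538535129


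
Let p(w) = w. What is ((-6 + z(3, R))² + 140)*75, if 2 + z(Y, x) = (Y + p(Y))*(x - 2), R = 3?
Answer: 10800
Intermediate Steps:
z(Y, x) = -2 + 2*Y*(-2 + x) (z(Y, x) = -2 + (Y + Y)*(x - 2) = -2 + (2*Y)*(-2 + x) = -2 + 2*Y*(-2 + x))
((-6 + z(3, R))² + 140)*75 = ((-6 + (-2 - 4*3 + 2*3*3))² + 140)*75 = ((-6 + (-2 - 12 + 18))² + 140)*75 = ((-6 + 4)² + 140)*75 = ((-2)² + 140)*75 = (4 + 140)*75 = 144*75 = 10800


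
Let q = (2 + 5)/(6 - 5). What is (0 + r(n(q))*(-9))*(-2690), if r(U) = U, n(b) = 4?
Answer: 96840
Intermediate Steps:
q = 7 (q = 7/1 = 7*1 = 7)
(0 + r(n(q))*(-9))*(-2690) = (0 + 4*(-9))*(-2690) = (0 - 36)*(-2690) = -36*(-2690) = 96840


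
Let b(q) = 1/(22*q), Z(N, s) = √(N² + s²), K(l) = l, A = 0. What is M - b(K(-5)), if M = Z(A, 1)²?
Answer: 111/110 ≈ 1.0091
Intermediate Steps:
b(q) = 1/(22*q)
M = 1 (M = (√(0² + 1²))² = (√(0 + 1))² = (√1)² = 1² = 1)
M - b(K(-5)) = 1 - 1/(22*(-5)) = 1 - (-1)/(22*5) = 1 - 1*(-1/110) = 1 + 1/110 = 111/110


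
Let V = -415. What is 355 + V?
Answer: -60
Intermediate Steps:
355 + V = 355 - 415 = -60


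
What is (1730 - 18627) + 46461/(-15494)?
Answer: -261848579/15494 ≈ -16900.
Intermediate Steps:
(1730 - 18627) + 46461/(-15494) = -16897 + 46461*(-1/15494) = -16897 - 46461/15494 = -261848579/15494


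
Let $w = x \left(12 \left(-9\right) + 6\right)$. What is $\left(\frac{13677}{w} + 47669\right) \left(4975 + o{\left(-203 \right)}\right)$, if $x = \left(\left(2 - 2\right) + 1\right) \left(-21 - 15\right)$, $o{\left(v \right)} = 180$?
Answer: $\frac{300801544325}{1224} \approx 2.4575 \cdot 10^{8}$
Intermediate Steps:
$x = -36$ ($x = \left(\left(2 - 2\right) + 1\right) \left(-36\right) = \left(0 + 1\right) \left(-36\right) = 1 \left(-36\right) = -36$)
$w = 3672$ ($w = - 36 \left(12 \left(-9\right) + 6\right) = - 36 \left(-108 + 6\right) = \left(-36\right) \left(-102\right) = 3672$)
$\left(\frac{13677}{w} + 47669\right) \left(4975 + o{\left(-203 \right)}\right) = \left(\frac{13677}{3672} + 47669\right) \left(4975 + 180\right) = \left(13677 \cdot \frac{1}{3672} + 47669\right) 5155 = \left(\frac{4559}{1224} + 47669\right) 5155 = \frac{58351415}{1224} \cdot 5155 = \frac{300801544325}{1224}$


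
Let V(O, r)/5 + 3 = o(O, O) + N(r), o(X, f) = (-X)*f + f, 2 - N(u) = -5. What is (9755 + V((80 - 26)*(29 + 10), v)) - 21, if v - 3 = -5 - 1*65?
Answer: -22155896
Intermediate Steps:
N(u) = 7 (N(u) = 2 - 1*(-5) = 2 + 5 = 7)
v = -67 (v = 3 + (-5 - 1*65) = 3 + (-5 - 65) = 3 - 70 = -67)
o(X, f) = f - X*f (o(X, f) = -X*f + f = f - X*f)
V(O, r) = 20 + 5*O*(1 - O) (V(O, r) = -15 + 5*(O*(1 - O) + 7) = -15 + 5*(7 + O*(1 - O)) = -15 + (35 + 5*O*(1 - O)) = 20 + 5*O*(1 - O))
(9755 + V((80 - 26)*(29 + 10), v)) - 21 = (9755 + (20 - 5*(80 - 26)*(29 + 10)*(-1 + (80 - 26)*(29 + 10)))) - 21 = (9755 + (20 - 5*54*39*(-1 + 54*39))) - 21 = (9755 + (20 - 5*2106*(-1 + 2106))) - 21 = (9755 + (20 - 5*2106*2105)) - 21 = (9755 + (20 - 22165650)) - 21 = (9755 - 22165630) - 21 = -22155875 - 21 = -22155896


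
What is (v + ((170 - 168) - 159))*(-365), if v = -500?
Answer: 239805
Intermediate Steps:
(v + ((170 - 168) - 159))*(-365) = (-500 + ((170 - 168) - 159))*(-365) = (-500 + (2 - 159))*(-365) = (-500 - 157)*(-365) = -657*(-365) = 239805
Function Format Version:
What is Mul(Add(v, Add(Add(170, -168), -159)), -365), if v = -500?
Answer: 239805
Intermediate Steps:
Mul(Add(v, Add(Add(170, -168), -159)), -365) = Mul(Add(-500, Add(Add(170, -168), -159)), -365) = Mul(Add(-500, Add(2, -159)), -365) = Mul(Add(-500, -157), -365) = Mul(-657, -365) = 239805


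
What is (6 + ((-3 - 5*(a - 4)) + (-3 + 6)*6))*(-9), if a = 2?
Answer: -279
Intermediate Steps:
(6 + ((-3 - 5*(a - 4)) + (-3 + 6)*6))*(-9) = (6 + ((-3 - 5*(2 - 4)) + (-3 + 6)*6))*(-9) = (6 + ((-3 - 5*(-2)) + 3*6))*(-9) = (6 + ((-3 + 10) + 18))*(-9) = (6 + (7 + 18))*(-9) = (6 + 25)*(-9) = 31*(-9) = -279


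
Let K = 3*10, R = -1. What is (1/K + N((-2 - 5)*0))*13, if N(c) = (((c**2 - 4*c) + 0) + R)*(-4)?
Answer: 1573/30 ≈ 52.433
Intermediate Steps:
K = 30
N(c) = 4 - 4*c**2 + 16*c (N(c) = (((c**2 - 4*c) + 0) - 1)*(-4) = ((c**2 - 4*c) - 1)*(-4) = (-1 + c**2 - 4*c)*(-4) = 4 - 4*c**2 + 16*c)
(1/K + N((-2 - 5)*0))*13 = (1/30 + (4 - 4*((-2 - 5)*0)**2 + 16*((-2 - 5)*0)))*13 = (1/30 + (4 - 4*(-7*0)**2 + 16*(-7*0)))*13 = (1/30 + (4 - 4*0**2 + 16*0))*13 = (1/30 + (4 - 4*0 + 0))*13 = (1/30 + (4 + 0 + 0))*13 = (1/30 + 4)*13 = (121/30)*13 = 1573/30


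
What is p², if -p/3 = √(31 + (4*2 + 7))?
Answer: 414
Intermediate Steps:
p = -3*√46 (p = -3*√(31 + (4*2 + 7)) = -3*√(31 + (8 + 7)) = -3*√(31 + 15) = -3*√46 ≈ -20.347)
p² = (-3*√46)² = 414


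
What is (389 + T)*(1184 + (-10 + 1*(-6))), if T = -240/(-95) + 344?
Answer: 16322800/19 ≈ 8.5910e+5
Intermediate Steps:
T = 6584/19 (T = -240*(-1/95) + 344 = 48/19 + 344 = 6584/19 ≈ 346.53)
(389 + T)*(1184 + (-10 + 1*(-6))) = (389 + 6584/19)*(1184 + (-10 + 1*(-6))) = 13975*(1184 + (-10 - 6))/19 = 13975*(1184 - 16)/19 = (13975/19)*1168 = 16322800/19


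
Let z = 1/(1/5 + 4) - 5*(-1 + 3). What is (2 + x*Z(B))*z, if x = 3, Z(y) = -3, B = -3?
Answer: 205/3 ≈ 68.333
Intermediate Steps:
z = -205/21 (z = 1/(1/5 + 4) - 5*2 = 1/(21/5) - 10 = 5/21 - 10 = -205/21 ≈ -9.7619)
(2 + x*Z(B))*z = (2 + 3*(-3))*(-205/21) = (2 - 9)*(-205/21) = -7*(-205/21) = 205/3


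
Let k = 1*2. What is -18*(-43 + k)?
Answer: 738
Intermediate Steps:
k = 2
-18*(-43 + k) = -18*(-43 + 2) = -18*(-41) = 738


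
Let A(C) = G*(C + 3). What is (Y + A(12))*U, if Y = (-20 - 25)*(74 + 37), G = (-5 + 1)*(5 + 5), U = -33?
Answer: 184635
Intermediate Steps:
G = -40 (G = -4*10 = -40)
A(C) = -120 - 40*C (A(C) = -40*(C + 3) = -40*(3 + C) = -120 - 40*C)
Y = -4995 (Y = -45*111 = -4995)
(Y + A(12))*U = (-4995 + (-120 - 40*12))*(-33) = (-4995 + (-120 - 480))*(-33) = (-4995 - 600)*(-33) = -5595*(-33) = 184635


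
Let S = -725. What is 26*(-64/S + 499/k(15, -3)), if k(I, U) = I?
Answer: 1886222/2175 ≈ 867.23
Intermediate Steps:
26*(-64/S + 499/k(15, -3)) = 26*(-64/(-725) + 499/15) = 26*(-64*(-1/725) + 499*(1/15)) = 26*(64/725 + 499/15) = 26*(72547/2175) = 1886222/2175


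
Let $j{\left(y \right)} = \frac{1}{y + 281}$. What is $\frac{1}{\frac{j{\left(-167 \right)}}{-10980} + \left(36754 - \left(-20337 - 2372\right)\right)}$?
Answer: $\frac{1251720}{74431026359} \approx 1.6817 \cdot 10^{-5}$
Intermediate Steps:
$j{\left(y \right)} = \frac{1}{281 + y}$
$\frac{1}{\frac{j{\left(-167 \right)}}{-10980} + \left(36754 - \left(-20337 - 2372\right)\right)} = \frac{1}{\frac{1}{\left(281 - 167\right) \left(-10980\right)} + \left(36754 - \left(-20337 - 2372\right)\right)} = \frac{1}{\frac{1}{114} \left(- \frac{1}{10980}\right) + \left(36754 - \left(-20337 - 2372\right)\right)} = \frac{1}{\frac{1}{114} \left(- \frac{1}{10980}\right) + \left(36754 - -22709\right)} = \frac{1}{- \frac{1}{1251720} + \left(36754 + 22709\right)} = \frac{1}{- \frac{1}{1251720} + 59463} = \frac{1}{\frac{74431026359}{1251720}} = \frac{1251720}{74431026359}$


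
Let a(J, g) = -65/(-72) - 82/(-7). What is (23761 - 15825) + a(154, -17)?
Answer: 4006103/504 ≈ 7948.6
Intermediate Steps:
a(J, g) = 6359/504 (a(J, g) = -65*(-1/72) - 82*(-1/7) = 65/72 + 82/7 = 6359/504)
(23761 - 15825) + a(154, -17) = (23761 - 15825) + 6359/504 = 7936 + 6359/504 = 4006103/504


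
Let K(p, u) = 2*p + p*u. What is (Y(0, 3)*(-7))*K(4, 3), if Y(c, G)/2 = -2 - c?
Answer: 560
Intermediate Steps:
Y(c, G) = -4 - 2*c (Y(c, G) = 2*(-2 - c) = -4 - 2*c)
(Y(0, 3)*(-7))*K(4, 3) = ((-4 - 2*0)*(-7))*(4*(2 + 3)) = ((-4 + 0)*(-7))*(4*5) = -4*(-7)*20 = 28*20 = 560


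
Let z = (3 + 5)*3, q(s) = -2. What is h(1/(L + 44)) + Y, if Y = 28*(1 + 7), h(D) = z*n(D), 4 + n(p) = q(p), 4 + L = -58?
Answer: 80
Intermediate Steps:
L = -62 (L = -4 - 58 = -62)
n(p) = -6 (n(p) = -4 - 2 = -6)
z = 24 (z = 8*3 = 24)
h(D) = -144 (h(D) = 24*(-6) = -144)
Y = 224 (Y = 28*8 = 224)
h(1/(L + 44)) + Y = -144 + 224 = 80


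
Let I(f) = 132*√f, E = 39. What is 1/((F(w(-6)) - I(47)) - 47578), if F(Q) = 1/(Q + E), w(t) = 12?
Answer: -123750327/5885660599801 + 343332*√47/5885660599801 ≈ -2.0626e-5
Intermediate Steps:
F(Q) = 1/(39 + Q) (F(Q) = 1/(Q + 39) = 1/(39 + Q))
1/((F(w(-6)) - I(47)) - 47578) = 1/((1/(39 + 12) - 132*√47) - 47578) = 1/((1/51 - 132*√47) - 47578) = 1/(-2426477/51 - 132*√47)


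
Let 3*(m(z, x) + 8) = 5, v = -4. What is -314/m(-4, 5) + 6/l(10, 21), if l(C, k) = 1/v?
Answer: 486/19 ≈ 25.579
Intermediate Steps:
m(z, x) = -19/3 (m(z, x) = -8 + (⅓)*5 = -8 + 5/3 = -19/3)
l(C, k) = -¼ (l(C, k) = 1/(-4) = -¼)
-314/m(-4, 5) + 6/l(10, 21) = -314/(-19/3) + 6/(-¼) = -314*(-3/19) + 6*(-4) = 942/19 - 24 = 486/19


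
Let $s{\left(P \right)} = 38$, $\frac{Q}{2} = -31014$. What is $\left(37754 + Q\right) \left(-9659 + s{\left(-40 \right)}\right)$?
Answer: $233540154$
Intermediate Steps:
$Q = -62028$ ($Q = 2 \left(-31014\right) = -62028$)
$\left(37754 + Q\right) \left(-9659 + s{\left(-40 \right)}\right) = \left(37754 - 62028\right) \left(-9659 + 38\right) = \left(-24274\right) \left(-9621\right) = 233540154$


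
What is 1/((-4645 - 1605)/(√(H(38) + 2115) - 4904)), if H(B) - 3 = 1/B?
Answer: 2452/3125 - √3058430/237500 ≈ 0.77728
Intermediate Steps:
H(B) = 3 + 1/B
1/((-4645 - 1605)/(√(H(38) + 2115) - 4904)) = 1/((-4645 - 1605)/(√((3 + 1/38) + 2115) - 4904)) = 1/(-6250/(√((3 + 1/38) + 2115) - 4904)) = 1/(-6250/(√(115/38 + 2115) - 4904)) = 1/(-6250/(√(80485/38) - 4904)) = 1/(-6250/(√3058430/38 - 4904)) = 1/(-6250/(-4904 + √3058430/38)) = 2452/3125 - √3058430/237500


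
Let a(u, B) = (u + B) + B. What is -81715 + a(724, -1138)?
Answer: -83267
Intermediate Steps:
a(u, B) = u + 2*B (a(u, B) = (B + u) + B = u + 2*B)
-81715 + a(724, -1138) = -81715 + (724 + 2*(-1138)) = -81715 + (724 - 2276) = -81715 - 1552 = -83267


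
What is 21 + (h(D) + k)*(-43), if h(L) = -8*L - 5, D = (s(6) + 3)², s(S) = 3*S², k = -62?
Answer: 4241326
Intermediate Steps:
D = 12321 (D = (3*6² + 3)² = (3*36 + 3)² = (108 + 3)² = 111² = 12321)
h(L) = -5 - 8*L
21 + (h(D) + k)*(-43) = 21 + ((-5 - 8*12321) - 62)*(-43) = 21 + ((-5 - 98568) - 62)*(-43) = 21 + (-98573 - 62)*(-43) = 21 - 98635*(-43) = 21 + 4241305 = 4241326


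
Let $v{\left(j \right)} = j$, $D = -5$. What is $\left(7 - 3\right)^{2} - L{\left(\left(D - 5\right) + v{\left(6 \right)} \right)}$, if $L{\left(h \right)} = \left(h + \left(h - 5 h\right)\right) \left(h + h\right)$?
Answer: $112$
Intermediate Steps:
$L{\left(h \right)} = - 6 h^{2}$ ($L{\left(h \right)} = \left(h - 4 h\right) 2 h = - 3 h 2 h = - 6 h^{2}$)
$\left(7 - 3\right)^{2} - L{\left(\left(D - 5\right) + v{\left(6 \right)} \right)} = \left(7 - 3\right)^{2} - - 6 \left(\left(-5 - 5\right) + 6\right)^{2} = 4^{2} - - 6 \left(-10 + 6\right)^{2} = 16 - - 6 \left(-4\right)^{2} = 16 - \left(-6\right) 16 = 16 - -96 = 16 + 96 = 112$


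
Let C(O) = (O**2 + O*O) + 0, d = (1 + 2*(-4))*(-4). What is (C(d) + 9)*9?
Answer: 14193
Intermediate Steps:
d = 28 (d = (1 - 8)*(-4) = -7*(-4) = 28)
C(O) = 2*O**2 (C(O) = (O**2 + O**2) + 0 = 2*O**2 + 0 = 2*O**2)
(C(d) + 9)*9 = (2*28**2 + 9)*9 = (2*784 + 9)*9 = (1568 + 9)*9 = 1577*9 = 14193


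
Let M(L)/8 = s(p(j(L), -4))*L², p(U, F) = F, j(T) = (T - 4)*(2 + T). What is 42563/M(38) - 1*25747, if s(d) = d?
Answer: -1189759939/46208 ≈ -25748.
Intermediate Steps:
j(T) = (-4 + T)*(2 + T)
M(L) = -32*L² (M(L) = 8*(-4*L²) = -32*L²)
42563/M(38) - 1*25747 = 42563/((-32*38²)) - 1*25747 = 42563/((-32*1444)) - 25747 = 42563/(-46208) - 25747 = 42563*(-1/46208) - 25747 = -42563/46208 - 25747 = -1189759939/46208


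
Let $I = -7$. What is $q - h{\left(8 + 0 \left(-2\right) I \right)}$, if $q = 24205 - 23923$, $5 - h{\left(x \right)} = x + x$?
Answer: $293$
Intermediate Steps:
$h{\left(x \right)} = 5 - 2 x$ ($h{\left(x \right)} = 5 - \left(x + x\right) = 5 - 2 x$)
$q = 282$ ($q = 24205 - 23923 = 282$)
$q - h{\left(8 + 0 \left(-2\right) I \right)} = 282 - \left(5 - 2 \left(8 + 0 \left(-2\right) \left(-7\right)\right)\right) = 282 - \left(5 - 2 \left(8 + 0 \left(-7\right)\right)\right) = 282 - \left(5 - 2 \left(8 + 0\right)\right) = 282 - \left(5 - 16\right) = 282 - -11 = 282 + 11 = 293$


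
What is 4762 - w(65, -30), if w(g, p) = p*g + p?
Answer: 6742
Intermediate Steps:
w(g, p) = p + g*p (w(g, p) = g*p + p = p + g*p)
4762 - w(65, -30) = 4762 - (-30)*(1 + 65) = 4762 - (-30)*66 = 4762 - 1*(-1980) = 4762 + 1980 = 6742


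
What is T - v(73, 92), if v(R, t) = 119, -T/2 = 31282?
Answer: -62683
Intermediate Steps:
T = -62564 (T = -2*31282 = -62564)
T - v(73, 92) = -62564 - 1*119 = -62564 - 119 = -62683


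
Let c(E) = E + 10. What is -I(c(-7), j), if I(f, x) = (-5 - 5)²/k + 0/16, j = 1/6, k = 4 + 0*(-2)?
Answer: -25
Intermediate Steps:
c(E) = 10 + E
k = 4 (k = 4 + 0 = 4)
j = ⅙ ≈ 0.16667
I(f, x) = 25 (I(f, x) = (-5 - 5)²/4 + 0/16 = (-10)²*(¼) + 0*(1/16) = 100*(¼) + 0 = 25 + 0 = 25)
-I(c(-7), j) = -1*25 = -25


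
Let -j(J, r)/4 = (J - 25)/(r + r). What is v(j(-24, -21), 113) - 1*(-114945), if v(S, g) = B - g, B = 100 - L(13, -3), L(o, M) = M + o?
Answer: 114922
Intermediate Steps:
j(J, r) = -2*(-25 + J)/r (j(J, r) = -4*(J - 25)/(r + r) = -4*(-25 + J)/(2*r) = -4*(-25 + J)*1/(2*r) = -2*(-25 + J)/r)
B = 90 (B = 100 - (-3 + 13) = 100 - 1*10 = 100 - 10 = 90)
v(S, g) = 90 - g
v(j(-24, -21), 113) - 1*(-114945) = (90 - 1*113) - 1*(-114945) = (90 - 113) + 114945 = -23 + 114945 = 114922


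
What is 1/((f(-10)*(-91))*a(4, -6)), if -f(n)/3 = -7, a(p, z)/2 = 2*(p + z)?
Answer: 1/15288 ≈ 6.5411e-5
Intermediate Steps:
a(p, z) = 4*p + 4*z (a(p, z) = 2*(2*(p + z)) = 2*(2*p + 2*z) = 4*p + 4*z)
f(n) = 21 (f(n) = -3*(-7) = 21)
1/((f(-10)*(-91))*a(4, -6)) = 1/((21*(-91))*(4*4 + 4*(-6))) = 1/(-1911*(16 - 24)) = 1/(-1911*(-8)) = 1/15288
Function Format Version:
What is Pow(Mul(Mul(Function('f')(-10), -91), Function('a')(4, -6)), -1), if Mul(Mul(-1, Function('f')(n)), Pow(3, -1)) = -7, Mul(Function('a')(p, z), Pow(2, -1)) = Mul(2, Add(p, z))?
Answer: Rational(1, 15288) ≈ 6.5411e-5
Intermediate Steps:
Function('a')(p, z) = Add(Mul(4, p), Mul(4, z)) (Function('a')(p, z) = Mul(2, Mul(2, Add(p, z))) = Mul(2, Add(Mul(2, p), Mul(2, z))) = Add(Mul(4, p), Mul(4, z)))
Function('f')(n) = 21 (Function('f')(n) = Mul(-3, -7) = 21)
Pow(Mul(Mul(Function('f')(-10), -91), Function('a')(4, -6)), -1) = Pow(Mul(Mul(21, -91), Add(Mul(4, 4), Mul(4, -6))), -1) = Pow(Mul(-1911, Add(16, -24)), -1) = Pow(Mul(-1911, -8), -1) = Pow(15288, -1) = Rational(1, 15288)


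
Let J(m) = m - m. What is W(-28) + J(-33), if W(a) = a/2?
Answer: -14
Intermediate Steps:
W(a) = a/2 (W(a) = a*(½) = a/2)
J(m) = 0
W(-28) + J(-33) = (½)*(-28) + 0 = -14 + 0 = -14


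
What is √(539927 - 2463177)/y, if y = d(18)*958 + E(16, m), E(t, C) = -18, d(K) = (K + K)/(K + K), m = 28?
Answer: 7*I*√1570/188 ≈ 1.4753*I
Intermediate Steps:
d(K) = 1 (d(K) = (2*K)/((2*K)) = (2*K)*(1/(2*K)) = 1)
y = 940 (y = 1*958 - 18 = 958 - 18 = 940)
√(539927 - 2463177)/y = √(539927 - 2463177)/940 = √(-1923250)*(1/940) = (35*I*√1570)*(1/940) = 7*I*√1570/188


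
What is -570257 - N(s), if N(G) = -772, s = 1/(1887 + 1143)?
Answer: -569485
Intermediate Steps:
s = 1/3030 ≈ 0.00033003
-570257 - N(s) = -570257 - 1*(-772) = -570257 + 772 = -569485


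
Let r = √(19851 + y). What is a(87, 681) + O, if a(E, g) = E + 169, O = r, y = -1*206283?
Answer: 256 + 8*I*√2913 ≈ 256.0 + 431.78*I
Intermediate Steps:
y = -206283
r = 8*I*√2913 (r = √(19851 - 206283) = √(-186432) = 8*I*√2913 ≈ 431.78*I)
O = 8*I*√2913 ≈ 431.78*I
a(E, g) = 169 + E
a(87, 681) + O = (169 + 87) + 8*I*√2913 = 256 + 8*I*√2913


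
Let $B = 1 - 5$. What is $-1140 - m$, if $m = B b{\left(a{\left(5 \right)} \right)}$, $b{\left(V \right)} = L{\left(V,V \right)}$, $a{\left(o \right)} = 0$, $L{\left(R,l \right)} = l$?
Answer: $-1140$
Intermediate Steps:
$b{\left(V \right)} = V$
$B = -4$
$m = 0$ ($m = \left(-4\right) 0 = 0$)
$-1140 - m = -1140 - 0 = -1140 + 0 = -1140$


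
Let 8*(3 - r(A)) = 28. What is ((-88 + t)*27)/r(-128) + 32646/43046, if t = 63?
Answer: 29072373/21523 ≈ 1350.8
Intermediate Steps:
r(A) = -½ (r(A) = 3 - ⅛*28 = 3 - 7/2 = -½)
((-88 + t)*27)/r(-128) + 32646/43046 = ((-88 + 63)*27)/(-½) + 32646/43046 = -25*27*(-2) + 32646*(1/43046) = -675*(-2) + 16323/21523 = 1350 + 16323/21523 = 29072373/21523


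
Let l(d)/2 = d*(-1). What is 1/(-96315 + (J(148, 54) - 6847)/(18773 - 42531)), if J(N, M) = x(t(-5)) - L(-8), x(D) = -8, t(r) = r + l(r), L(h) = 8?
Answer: -23758/2288244907 ≈ -1.0383e-5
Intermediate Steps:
l(d) = -2*d (l(d) = 2*(d*(-1)) = 2*(-d) = -2*d)
t(r) = -r (t(r) = r - 2*r = -r)
J(N, M) = -16 (J(N, M) = -8 - 1*8 = -8 - 8 = -16)
1/(-96315 + (J(148, 54) - 6847)/(18773 - 42531)) = 1/(-96315 + (-16 - 6847)/(18773 - 42531)) = 1/(-96315 - 6863/(-23758)) = 1/(-96315 - 6863*(-1/23758)) = 1/(-96315 + 6863/23758) = 1/(-2288244907/23758) = -23758/2288244907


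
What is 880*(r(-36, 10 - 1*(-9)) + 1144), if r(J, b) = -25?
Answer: 984720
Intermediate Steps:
880*(r(-36, 10 - 1*(-9)) + 1144) = 880*(-25 + 1144) = 880*1119 = 984720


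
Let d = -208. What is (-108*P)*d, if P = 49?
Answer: 1100736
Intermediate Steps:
(-108*P)*d = -108*49*(-208) = -5292*(-208) = 1100736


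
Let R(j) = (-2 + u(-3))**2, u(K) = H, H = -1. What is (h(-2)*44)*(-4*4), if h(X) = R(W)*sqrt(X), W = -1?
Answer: -6336*I*sqrt(2) ≈ -8960.5*I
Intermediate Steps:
u(K) = -1
R(j) = 9 (R(j) = (-2 - 1)**2 = (-3)**2 = 9)
h(X) = 9*sqrt(X)
(h(-2)*44)*(-4*4) = ((9*sqrt(-2))*44)*(-4*4) = ((9*(I*sqrt(2)))*44)*(-16) = ((9*I*sqrt(2))*44)*(-16) = (396*I*sqrt(2))*(-16) = -6336*I*sqrt(2)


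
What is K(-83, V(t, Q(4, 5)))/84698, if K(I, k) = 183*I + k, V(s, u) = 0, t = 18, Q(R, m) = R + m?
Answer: -15189/84698 ≈ -0.17933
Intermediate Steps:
K(I, k) = k + 183*I
K(-83, V(t, Q(4, 5)))/84698 = (0 + 183*(-83))/84698 = (0 - 15189)*(1/84698) = -15189*1/84698 = -15189/84698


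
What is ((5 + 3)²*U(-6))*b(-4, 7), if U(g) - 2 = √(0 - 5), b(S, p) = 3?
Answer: 384 + 192*I*√5 ≈ 384.0 + 429.33*I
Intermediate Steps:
U(g) = 2 + I*√5 (U(g) = 2 + √(0 - 5) = 2 + √(-5) = 2 + I*√5)
((5 + 3)²*U(-6))*b(-4, 7) = ((5 + 3)²*(2 + I*√5))*3 = (8²*(2 + I*√5))*3 = (64*(2 + I*√5))*3 = (128 + 64*I*√5)*3 = 384 + 192*I*√5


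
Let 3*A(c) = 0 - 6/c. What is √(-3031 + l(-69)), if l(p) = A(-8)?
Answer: 3*I*√1347/2 ≈ 55.052*I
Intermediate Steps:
A(c) = -2/c (A(c) = (0 - 6/c)/3 = (-6/c)/3 = -2/c)
l(p) = ¼ (l(p) = -2/(-8) = -2*(-⅛) = ¼)
√(-3031 + l(-69)) = √(-3031 + ¼) = √(-12123/4) = 3*I*√1347/2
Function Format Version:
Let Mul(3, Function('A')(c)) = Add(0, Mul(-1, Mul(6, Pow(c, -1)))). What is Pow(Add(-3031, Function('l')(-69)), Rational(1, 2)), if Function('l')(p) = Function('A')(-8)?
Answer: Mul(Rational(3, 2), I, Pow(1347, Rational(1, 2))) ≈ Mul(55.052, I)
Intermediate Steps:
Function('A')(c) = Mul(-2, Pow(c, -1)) (Function('A')(c) = Mul(Rational(1, 3), Add(0, Mul(-1, Mul(6, Pow(c, -1))))) = Mul(Rational(1, 3), Add(0, Mul(-6, Pow(c, -1)))) = Mul(Rational(1, 3), Mul(-6, Pow(c, -1))) = Mul(-2, Pow(c, -1)))
Function('l')(p) = Rational(1, 4) (Function('l')(p) = Mul(-2, Pow(-8, -1)) = Mul(-2, Rational(-1, 8)) = Rational(1, 4))
Pow(Add(-3031, Function('l')(-69)), Rational(1, 2)) = Pow(Add(-3031, Rational(1, 4)), Rational(1, 2)) = Pow(Rational(-12123, 4), Rational(1, 2)) = Mul(Rational(3, 2), I, Pow(1347, Rational(1, 2)))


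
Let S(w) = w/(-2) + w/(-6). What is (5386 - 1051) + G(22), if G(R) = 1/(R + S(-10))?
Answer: 372813/86 ≈ 4335.0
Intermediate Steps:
S(w) = -2*w/3 (S(w) = w*(-½) + w*(-⅙) = -w/2 - w/6 = -2*w/3)
G(R) = 1/(20/3 + R) (G(R) = 1/(R - ⅔*(-10)) = 1/(R + 20/3) = 1/(20/3 + R))
(5386 - 1051) + G(22) = (5386 - 1051) + 3/(20 + 3*22) = 4335 + 3/(20 + 66) = 4335 + 3/86 = 372813/86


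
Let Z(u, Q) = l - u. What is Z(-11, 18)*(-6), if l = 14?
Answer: -150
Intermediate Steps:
Z(u, Q) = 14 - u
Z(-11, 18)*(-6) = (14 - 1*(-11))*(-6) = (14 + 11)*(-6) = 25*(-6) = -150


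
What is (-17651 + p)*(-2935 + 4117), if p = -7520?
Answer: -29752122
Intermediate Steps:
(-17651 + p)*(-2935 + 4117) = (-17651 - 7520)*(-2935 + 4117) = -25171*1182 = -29752122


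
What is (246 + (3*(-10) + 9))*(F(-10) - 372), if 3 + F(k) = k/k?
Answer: -84150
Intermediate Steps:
F(k) = -2 (F(k) = -3 + k/k = -3 + 1 = -2)
(246 + (3*(-10) + 9))*(F(-10) - 372) = (246 + (3*(-10) + 9))*(-2 - 372) = (246 + (-30 + 9))*(-374) = (246 - 21)*(-374) = 225*(-374) = -84150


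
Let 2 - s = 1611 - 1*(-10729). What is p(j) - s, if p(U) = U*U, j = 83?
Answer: 19227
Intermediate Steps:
p(U) = U²
s = -12338 (s = 2 - (1611 - 1*(-10729)) = 2 - (1611 + 10729) = 2 - 1*12340 = 2 - 12340 = -12338)
p(j) - s = 83² - 1*(-12338) = 6889 + 12338 = 19227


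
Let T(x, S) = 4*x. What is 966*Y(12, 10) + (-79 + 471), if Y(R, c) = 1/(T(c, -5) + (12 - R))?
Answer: 8323/20 ≈ 416.15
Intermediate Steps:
Y(R, c) = 1/(12 - R + 4*c) (Y(R, c) = 1/(4*c + (12 - R)) = 1/(12 - R + 4*c))
966*Y(12, 10) + (-79 + 471) = 966/(12 - 1*12 + 4*10) + (-79 + 471) = 966/(12 - 12 + 40) + 392 = 966/40 + 392 = 966*(1/40) + 392 = 483/20 + 392 = 8323/20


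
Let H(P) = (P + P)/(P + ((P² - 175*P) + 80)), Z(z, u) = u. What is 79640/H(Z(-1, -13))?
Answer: -99988020/13 ≈ -7.6914e+6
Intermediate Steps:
H(P) = 2*P/(80 + P² - 174*P) (H(P) = (2*P)/(P + (80 + P² - 175*P)) = (2*P)/(80 + P² - 174*P) = 2*P/(80 + P² - 174*P))
79640/H(Z(-1, -13)) = 79640/((2*(-13)/(80 + (-13)² - 174*(-13)))) = 79640/((2*(-13)/(80 + 169 + 2262))) = 79640/((2*(-13)/2511)) = 79640/((2*(-13)*(1/2511))) = 79640/(-26/2511) = 79640*(-2511/26) = -99988020/13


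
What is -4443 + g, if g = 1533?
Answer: -2910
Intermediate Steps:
-4443 + g = -4443 + 1533 = -2910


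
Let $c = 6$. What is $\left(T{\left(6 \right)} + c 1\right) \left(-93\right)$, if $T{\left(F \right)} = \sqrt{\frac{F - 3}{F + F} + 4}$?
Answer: $-558 - \frac{93 \sqrt{17}}{2} \approx -749.72$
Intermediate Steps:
$T{\left(F \right)} = \sqrt{4 + \frac{-3 + F}{2 F}}$ ($T{\left(F \right)} = \sqrt{\frac{-3 + F}{2 F} + 4} = \sqrt{4 + \frac{-3 + F}{2 F}}$)
$\left(T{\left(6 \right)} + c 1\right) \left(-93\right) = \left(\frac{\sqrt{18 - \frac{6}{6}}}{2} + 6 \cdot 1\right) \left(-93\right) = \left(\frac{\sqrt{18 - 1}}{2} + 6\right) \left(-93\right) = \left(\frac{\sqrt{17}}{2} + 6\right) \left(-93\right) = \left(6 + \frac{\sqrt{17}}{2}\right) \left(-93\right) = -558 - \frac{93 \sqrt{17}}{2}$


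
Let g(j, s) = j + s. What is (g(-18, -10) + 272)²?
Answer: 59536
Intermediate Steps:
(g(-18, -10) + 272)² = ((-18 - 10) + 272)² = (-28 + 272)² = 244² = 59536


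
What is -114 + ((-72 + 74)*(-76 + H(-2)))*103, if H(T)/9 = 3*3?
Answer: 916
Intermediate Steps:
H(T) = 81 (H(T) = 9*(3*3) = 9*9 = 81)
-114 + ((-72 + 74)*(-76 + H(-2)))*103 = -114 + ((-72 + 74)*(-76 + 81))*103 = -114 + (2*5)*103 = -114 + 10*103 = -114 + 1030 = 916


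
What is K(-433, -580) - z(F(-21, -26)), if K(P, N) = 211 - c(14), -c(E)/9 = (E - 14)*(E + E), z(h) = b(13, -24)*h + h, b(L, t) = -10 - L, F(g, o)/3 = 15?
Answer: 1201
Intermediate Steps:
F(g, o) = 45 (F(g, o) = 3*15 = 45)
z(h) = -22*h (z(h) = (-10 - 1*13)*h + h = (-10 - 13)*h + h = -23*h + h = -22*h)
c(E) = -18*E*(-14 + E) (c(E) = -9*(E - 14)*(E + E) = -9*(-14 + E)*2*E = -18*E*(-14 + E))
K(P, N) = 211 (K(P, N) = 211 - 18*14*(14 - 1*14) = 211 - 18*14*(14 - 14) = 211 - 18*14*0 = 211 - 1*0 = 211 + 0 = 211)
K(-433, -580) - z(F(-21, -26)) = 211 - (-22)*45 = 211 - 1*(-990) = 211 + 990 = 1201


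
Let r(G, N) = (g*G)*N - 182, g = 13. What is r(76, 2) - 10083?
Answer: -8289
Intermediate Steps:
r(G, N) = -182 + 13*G*N (r(G, N) = (13*G)*N - 182 = 13*G*N - 182 = -182 + 13*G*N)
r(76, 2) - 10083 = (-182 + 13*76*2) - 10083 = (-182 + 1976) - 10083 = 1794 - 10083 = -8289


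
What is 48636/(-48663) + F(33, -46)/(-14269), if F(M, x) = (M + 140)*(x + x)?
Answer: 8948136/77152483 ≈ 0.11598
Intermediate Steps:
F(M, x) = 2*x*(140 + M) (F(M, x) = (140 + M)*(2*x) = 2*x*(140 + M))
48636/(-48663) + F(33, -46)/(-14269) = 48636/(-48663) + (2*(-46)*(140 + 33))/(-14269) = 48636*(-1/48663) + (2*(-46)*173)*(-1/14269) = -5404/5407 - 15916*(-1/14269) = -5404/5407 + 15916/14269 = 8948136/77152483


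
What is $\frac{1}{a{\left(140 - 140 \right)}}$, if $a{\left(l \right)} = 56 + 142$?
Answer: $\frac{1}{198} \approx 0.0050505$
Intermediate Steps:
$a{\left(l \right)} = 198$
$\frac{1}{a{\left(140 - 140 \right)}} = \frac{1}{198}$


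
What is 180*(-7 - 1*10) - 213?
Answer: -3273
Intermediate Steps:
180*(-7 - 1*10) - 213 = 180*(-7 - 10) - 213 = 180*(-17) - 213 = -3060 - 213 = -3273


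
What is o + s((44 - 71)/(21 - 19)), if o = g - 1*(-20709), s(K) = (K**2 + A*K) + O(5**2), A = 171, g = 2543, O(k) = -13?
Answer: 84451/4 ≈ 21113.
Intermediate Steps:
s(K) = -13 + K**2 + 171*K (s(K) = (K**2 + 171*K) - 13 = -13 + K**2 + 171*K)
o = 23252 (o = 2543 - 1*(-20709) = 2543 + 20709 = 23252)
o + s((44 - 71)/(21 - 19)) = 23252 + (-13 + ((44 - 71)/(21 - 19))**2 + 171*((44 - 71)/(21 - 19))) = 23252 + (-13 + (-27/2)**2 + 171*(-27/2)) = 23252 + (-13 + 729/4 - 4617/2) = 23252 - 8557/4 = 84451/4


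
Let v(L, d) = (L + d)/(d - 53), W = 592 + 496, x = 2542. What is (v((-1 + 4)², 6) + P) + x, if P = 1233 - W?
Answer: 126274/47 ≈ 2686.7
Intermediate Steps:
W = 1088
v(L, d) = (L + d)/(-53 + d)
P = 145 (P = 1233 - 1*1088 = 1233 - 1088 = 145)
(v((-1 + 4)², 6) + P) + x = (((-1 + 4)² + 6)/(-53 + 6) + 145) + 2542 = ((3² + 6)/(-47) + 145) + 2542 = (-(9 + 6)/47 + 145) + 2542 = (-1/47*15 + 145) + 2542 = (-15/47 + 145) + 2542 = 6800/47 + 2542 = 126274/47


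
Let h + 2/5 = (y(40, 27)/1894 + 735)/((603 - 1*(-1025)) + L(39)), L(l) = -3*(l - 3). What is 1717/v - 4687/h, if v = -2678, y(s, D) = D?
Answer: -555930749689/9911278 ≈ -56091.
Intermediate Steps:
L(l) = 9 - 3*l (L(l) = -3*(-3 + l) = 9 - 3*l)
h = 48113/575776 (h = -⅖ + (27/1894 + 735)/((603 - 1*(-1025)) + (9 - 3*39)) = -⅖ + (27*(1/1894) + 735)/((603 + 1025) + (9 - 117)) = -⅖ + (27/1894 + 735)/(1628 - 108) = -⅖ + (1392117/1894)/1520 = -⅖ + (1392117/1894)*(1/1520) = -⅖ + 1392117/2878880 = 48113/575776 ≈ 0.083562)
1717/v - 4687/h = 1717/(-2678) - 4687/48113/575776 = 1717*(-1/2678) - 4687*575776/48113 = -1717/2678 - 2698662112/48113 = -555930749689/9911278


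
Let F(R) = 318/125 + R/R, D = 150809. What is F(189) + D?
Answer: 18851568/125 ≈ 1.5081e+5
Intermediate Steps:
F(R) = 443/125 (F(R) = 318*(1/125) + 1 = 318/125 + 1 = 443/125)
F(189) + D = 443/125 + 150809 = 18851568/125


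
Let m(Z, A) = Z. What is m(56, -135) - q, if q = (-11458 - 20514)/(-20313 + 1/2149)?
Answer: 593959947/10913159 ≈ 54.426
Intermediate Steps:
q = 17176957/10913159 (q = -31972/(-20313 + 1/2149) = -31972/(-43652636/2149) = -31972*(-2149/43652636) = 17176957/10913159 ≈ 1.5740)
m(56, -135) - q = 56 - 1*17176957/10913159 = 56 - 17176957/10913159 = 593959947/10913159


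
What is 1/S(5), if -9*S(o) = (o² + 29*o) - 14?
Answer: -3/52 ≈ -0.057692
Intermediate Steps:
S(o) = 14/9 - 29*o/9 - o²/9 (S(o) = -((o² + 29*o) - 14)/9 = -(-14 + o² + 29*o)/9 = 14/9 - 29*o/9 - o²/9)
1/S(5) = 1/(14/9 - 29/9*5 - ⅑*5²) = 1/(14/9 - 145/9 - ⅑*25) = 1/(14/9 - 145/9 - 25/9) = 1/(-52/3) = -3/52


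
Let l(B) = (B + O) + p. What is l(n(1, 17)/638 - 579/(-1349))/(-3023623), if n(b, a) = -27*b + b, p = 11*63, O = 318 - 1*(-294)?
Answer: -561749119/1301158709213 ≈ -0.00043173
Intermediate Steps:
O = 612 (O = 318 + 294 = 612)
p = 693
n(b, a) = -26*b
l(B) = 1305 + B (l(B) = (B + 612) + 693 = (612 + B) + 693 = 1305 + B)
l(n(1, 17)/638 - 579/(-1349))/(-3023623) = (1305 + (-26*1/638 - 579/(-1349)))/(-3023623) = (1305 + (-26*1/638 - 579*(-1/1349)))*(-1/3023623) = (1305 + (-13/319 + 579/1349))*(-1/3023623) = (1305 + 167164/430331)*(-1/3023623) = (561749119/430331)*(-1/3023623) = -561749119/1301158709213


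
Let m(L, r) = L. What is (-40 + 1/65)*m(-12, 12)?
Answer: 31188/65 ≈ 479.82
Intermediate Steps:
(-40 + 1/65)*m(-12, 12) = (-40 + 1/65)*(-12) = -2599/65*(-12) = 31188/65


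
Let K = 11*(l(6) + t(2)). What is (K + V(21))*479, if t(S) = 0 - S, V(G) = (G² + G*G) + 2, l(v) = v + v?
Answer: 476126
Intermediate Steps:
l(v) = 2*v
V(G) = 2 + 2*G² (V(G) = (G² + G²) + 2 = 2*G² + 2 = 2 + 2*G²)
t(S) = -S
K = 110 (K = 11*(2*6 - 1*2) = 11*(12 - 2) = 11*10 = 110)
(K + V(21))*479 = (110 + (2 + 2*21²))*479 = (110 + (2 + 2*441))*479 = (110 + (2 + 882))*479 = (110 + 884)*479 = 994*479 = 476126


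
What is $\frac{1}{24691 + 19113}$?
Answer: $\frac{1}{43804} \approx 2.2829 \cdot 10^{-5}$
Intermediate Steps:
$\frac{1}{24691 + 19113} = \frac{1}{43804}$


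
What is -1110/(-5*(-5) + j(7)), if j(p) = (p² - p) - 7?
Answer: -37/2 ≈ -18.500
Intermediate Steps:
j(p) = -7 + p² - p
-1110/(-5*(-5) + j(7)) = -1110/(-5*(-5) + (-7 + 7² - 1*7)) = -1110/(25 + (-7 + 49 - 7)) = -1110/(25 + 35) = -1110/60 = (1/60)*(-1110) = -37/2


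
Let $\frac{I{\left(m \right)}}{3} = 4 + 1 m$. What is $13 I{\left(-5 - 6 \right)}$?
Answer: $-273$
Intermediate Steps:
$I{\left(m \right)} = 12 + 3 m$ ($I{\left(m \right)} = 3 \left(4 + 1 m\right) = 3 \left(4 + m\right) = 12 + 3 m$)
$13 I{\left(-5 - 6 \right)} = 13 \left(12 + 3 \left(-5 - 6\right)\right) = 13 \left(12 + 3 \left(-11\right)\right) = 13 \left(12 - 33\right) = 13 \left(-21\right) = -273$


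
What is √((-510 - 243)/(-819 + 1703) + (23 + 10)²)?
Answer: √212584983/442 ≈ 32.987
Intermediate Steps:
√((-510 - 243)/(-819 + 1703) + (23 + 10)²) = √(-753/884 + 33²) = √(-753*1/884 + 1089) = √(-753/884 + 1089) = √(961923/884) = √212584983/442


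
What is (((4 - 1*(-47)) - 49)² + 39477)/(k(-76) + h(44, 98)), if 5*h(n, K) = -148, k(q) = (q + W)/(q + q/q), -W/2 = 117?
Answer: -592215/382 ≈ -1550.3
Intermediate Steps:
W = -234 (W = -2*117 = -234)
k(q) = (-234 + q)/(1 + q) (k(q) = (q - 234)/(q + q/q) = (-234 + q)/(q + 1) = (-234 + q)/(1 + q))
h(n, K) = -148/5 (h(n, K) = (⅕)*(-148) = -148/5)
(((4 - 1*(-47)) - 49)² + 39477)/(k(-76) + h(44, 98)) = (((4 - 1*(-47)) - 49)² + 39477)/((-234 - 76)/(1 - 76) - 148/5) = (((4 + 47) - 49)² + 39477)/(-310/(-75) - 148/5) = ((51 - 49)² + 39477)/(-1/75*(-310) - 148/5) = (2² + 39477)/(62/15 - 148/5) = (4 + 39477)/(-382/15) = 39481*(-15/382) = -592215/382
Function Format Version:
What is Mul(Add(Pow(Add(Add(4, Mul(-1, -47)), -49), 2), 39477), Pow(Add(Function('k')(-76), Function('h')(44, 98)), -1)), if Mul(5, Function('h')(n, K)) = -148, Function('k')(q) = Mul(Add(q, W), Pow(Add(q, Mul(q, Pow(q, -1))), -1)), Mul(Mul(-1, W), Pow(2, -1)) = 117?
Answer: Rational(-592215, 382) ≈ -1550.3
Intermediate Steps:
W = -234 (W = Mul(-2, 117) = -234)
Function('k')(q) = Mul(Pow(Add(1, q), -1), Add(-234, q)) (Function('k')(q) = Mul(Add(q, -234), Pow(Add(q, Mul(q, Pow(q, -1))), -1)) = Mul(Add(-234, q), Pow(Add(q, 1), -1)) = Mul(Add(-234, q), Pow(Add(1, q), -1)) = Mul(Pow(Add(1, q), -1), Add(-234, q)))
Function('h')(n, K) = Rational(-148, 5) (Function('h')(n, K) = Mul(Rational(1, 5), -148) = Rational(-148, 5))
Mul(Add(Pow(Add(Add(4, Mul(-1, -47)), -49), 2), 39477), Pow(Add(Function('k')(-76), Function('h')(44, 98)), -1)) = Mul(Add(Pow(Add(Add(4, Mul(-1, -47)), -49), 2), 39477), Pow(Add(Mul(Pow(Add(1, -76), -1), Add(-234, -76)), Rational(-148, 5)), -1)) = Mul(Add(Pow(Add(Add(4, 47), -49), 2), 39477), Pow(Add(Mul(Pow(-75, -1), -310), Rational(-148, 5)), -1)) = Mul(Add(Pow(Add(51, -49), 2), 39477), Pow(Add(Mul(Rational(-1, 75), -310), Rational(-148, 5)), -1)) = Mul(Add(Pow(2, 2), 39477), Pow(Add(Rational(62, 15), Rational(-148, 5)), -1)) = Mul(Add(4, 39477), Pow(Rational(-382, 15), -1)) = Mul(39481, Rational(-15, 382)) = Rational(-592215, 382)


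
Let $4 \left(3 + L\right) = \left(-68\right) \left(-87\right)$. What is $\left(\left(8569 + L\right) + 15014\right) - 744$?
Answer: $24315$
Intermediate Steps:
$L = 1476$ ($L = -3 + \frac{\left(-68\right) \left(-87\right)}{4} = -3 + \frac{1}{4} \cdot 5916 = -3 + 1479 = 1476$)
$\left(\left(8569 + L\right) + 15014\right) - 744 = \left(\left(8569 + 1476\right) + 15014\right) - 744 = \left(10045 + 15014\right) - 744 = 25059 - 744 = 24315$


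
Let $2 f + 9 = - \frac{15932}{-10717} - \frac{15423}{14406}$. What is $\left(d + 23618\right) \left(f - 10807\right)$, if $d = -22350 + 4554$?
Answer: $- \frac{462750764069495}{7351862} \approx -6.2943 \cdot 10^{7}$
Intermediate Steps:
$d = -17796$
$f = - \frac{63108277}{14703724}$ ($f = - \frac{9}{2} + \frac{- \frac{15932}{-10717} - \frac{15423}{14406}}{2} = - \frac{9}{2} + \frac{\left(-15932\right) \left(- \frac{1}{10717}\right) - \frac{5141}{4802}}{2} = - \frac{9}{2} + \frac{\frac{2276}{1531} - \frac{5141}{4802}}{2} = - \frac{9}{2} + \frac{1}{2} \cdot \frac{3058481}{7351862} = - \frac{9}{2} + \frac{3058481}{14703724} = - \frac{63108277}{14703724} \approx -4.292$)
$\left(d + 23618\right) \left(f - 10807\right) = \left(-17796 + 23618\right) \left(- \frac{63108277}{14703724} - 10807\right) = 5822 \left(- \frac{158966253545}{14703724}\right) = - \frac{462750764069495}{7351862}$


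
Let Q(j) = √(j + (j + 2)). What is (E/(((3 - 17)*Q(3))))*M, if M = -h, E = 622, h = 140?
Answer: 1555*√2 ≈ 2199.1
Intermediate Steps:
Q(j) = √(2 + 2*j) (Q(j) = √(j + (2 + j)) = √(2 + 2*j))
M = -140 (M = -1*140 = -140)
(E/(((3 - 17)*Q(3))))*M = (622/(((3 - 17)*√(2 + 2*3))))*(-140) = (622/((-14*√(2 + 6))))*(-140) = (622/((-28*√2)))*(-140) = (622*(-√2/56))*(-140) = -311*√2/28*(-140) = 1555*√2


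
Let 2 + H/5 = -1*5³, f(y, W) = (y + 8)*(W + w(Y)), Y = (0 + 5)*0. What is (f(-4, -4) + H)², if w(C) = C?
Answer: 423801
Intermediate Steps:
Y = 0 (Y = 5*0 = 0)
f(y, W) = W*(8 + y) (f(y, W) = (y + 8)*(W + 0) = (8 + y)*W = W*(8 + y))
H = -635 (H = -10 + 5*(-1*5³) = -10 + 5*(-1*125) = -10 + 5*(-125) = -10 - 625 = -635)
(f(-4, -4) + H)² = (-4*(8 - 4) - 635)² = (-4*4 - 635)² = (-16 - 635)² = (-651)² = 423801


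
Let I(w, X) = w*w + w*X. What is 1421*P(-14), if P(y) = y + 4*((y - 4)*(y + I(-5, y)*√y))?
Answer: 1412474 - 9719640*I*√14 ≈ 1.4125e+6 - 3.6368e+7*I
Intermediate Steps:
I(w, X) = w² + X*w
P(y) = y + 4*(-4 + y)*(y + √y*(25 - 5*y)) (P(y) = y + 4*((y - 4)*(y + (-5*(y - 5))*√y)) = y + 4*((-4 + y)*(y + (-5*(-5 + y))*√y)) = y + 4*((-4 + y)*(y + (25 - 5*y)*√y)) = y + 4*((-4 + y)*(y + √y*(25 - 5*y))) = y + 4*(-4 + y)*(y + √y*(25 - 5*y)))
1421*P(-14) = 1421*(-15*(-14) + 4*(-14)² + 20*(-14)^(3/2)*(5 - 1*(-14)) + 80*√(-14)*(-5 - 14)) = 1421*(210 + 4*196 + 20*(-14*I*√14)*(5 + 14) + 80*(I*√14)*(-19)) = 1421*(210 + 784 + 20*(-14*I*√14)*19 - 1520*I*√14) = 1421*(210 + 784 - 5320*I*√14 - 1520*I*√14) = 1421*(994 - 6840*I*√14) = 1412474 - 9719640*I*√14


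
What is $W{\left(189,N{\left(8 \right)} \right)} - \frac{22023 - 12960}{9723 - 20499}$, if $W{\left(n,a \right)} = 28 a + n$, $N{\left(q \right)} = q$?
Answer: $\frac{1486517}{3592} \approx 413.84$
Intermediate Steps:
$W{\left(n,a \right)} = n + 28 a$
$W{\left(189,N{\left(8 \right)} \right)} - \frac{22023 - 12960}{9723 - 20499} = \left(189 + 28 \cdot 8\right) - \frac{22023 - 12960}{9723 - 20499} = \left(189 + 224\right) - \frac{9063}{-10776} = 413 - 9063 \left(- \frac{1}{10776}\right) = 413 - - \frac{3021}{3592} = 413 + \frac{3021}{3592} = \frac{1486517}{3592}$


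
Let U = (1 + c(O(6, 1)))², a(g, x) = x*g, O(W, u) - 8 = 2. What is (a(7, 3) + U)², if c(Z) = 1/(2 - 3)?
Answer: 441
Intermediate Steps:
O(W, u) = 10 (O(W, u) = 8 + 2 = 10)
c(Z) = -1 (c(Z) = 1/(-1) = -1)
a(g, x) = g*x
U = 0 (U = (1 - 1)² = 0² = 0)
(a(7, 3) + U)² = (7*3 + 0)² = (21 + 0)² = 21² = 441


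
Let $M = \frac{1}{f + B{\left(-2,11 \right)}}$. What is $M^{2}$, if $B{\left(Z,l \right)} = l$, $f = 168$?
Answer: $\frac{1}{32041} \approx 3.121 \cdot 10^{-5}$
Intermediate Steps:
$M = \frac{1}{179}$ ($M = \frac{1}{168 + 11} = \frac{1}{179} \approx 0.0055866$)
$M^{2} = \left(\frac{1}{179}\right)^{2} = \frac{1}{32041}$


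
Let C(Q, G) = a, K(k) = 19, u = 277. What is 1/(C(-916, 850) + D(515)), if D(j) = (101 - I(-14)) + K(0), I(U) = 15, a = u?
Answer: 1/382 ≈ 0.0026178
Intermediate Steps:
a = 277
C(Q, G) = 277
D(j) = 105 (D(j) = (101 - 1*15) + 19 = (101 - 15) + 19 = 86 + 19 = 105)
1/(C(-916, 850) + D(515)) = 1/(277 + 105) = 1/382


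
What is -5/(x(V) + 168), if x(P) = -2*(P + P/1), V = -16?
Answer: -5/232 ≈ -0.021552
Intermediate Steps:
x(P) = -4*P (x(P) = -2*(P + P*1) = -2*(P + P) = -4*P)
-5/(x(V) + 168) = -5/(-4*(-16) + 168) = -5/(64 + 168) = -5/232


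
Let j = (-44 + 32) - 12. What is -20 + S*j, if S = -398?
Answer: 9532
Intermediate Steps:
j = -24 (j = -12 - 12 = -24)
-20 + S*j = -20 - 398*(-24) = -20 + 9552 = 9532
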